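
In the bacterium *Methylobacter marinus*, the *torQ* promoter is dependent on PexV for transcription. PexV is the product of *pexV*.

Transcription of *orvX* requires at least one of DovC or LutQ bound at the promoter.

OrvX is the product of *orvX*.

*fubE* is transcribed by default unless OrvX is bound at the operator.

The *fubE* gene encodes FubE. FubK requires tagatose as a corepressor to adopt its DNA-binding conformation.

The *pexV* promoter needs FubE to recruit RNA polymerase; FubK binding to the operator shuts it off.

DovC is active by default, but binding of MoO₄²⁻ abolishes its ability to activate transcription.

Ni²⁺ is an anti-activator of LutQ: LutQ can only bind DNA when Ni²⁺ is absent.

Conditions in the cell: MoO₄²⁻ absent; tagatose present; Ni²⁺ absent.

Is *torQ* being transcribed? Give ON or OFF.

MoO₄²⁻ is absent, so DovC is active.
Ni²⁺ is absent, so LutQ is active.
Activator DovC is present, so *orvX* is transcribed.
So OrvX is produced and active.
With repressor OrvX bound, *fubE* is not transcribed.
So FubE is not produced.
Tagatose is present, so FubK is active.
With repressor FubK bound, *pexV* is not transcribed.
So PexV is not produced.
Required activator PexV is absent, so *torQ* is not transcribed.

OFF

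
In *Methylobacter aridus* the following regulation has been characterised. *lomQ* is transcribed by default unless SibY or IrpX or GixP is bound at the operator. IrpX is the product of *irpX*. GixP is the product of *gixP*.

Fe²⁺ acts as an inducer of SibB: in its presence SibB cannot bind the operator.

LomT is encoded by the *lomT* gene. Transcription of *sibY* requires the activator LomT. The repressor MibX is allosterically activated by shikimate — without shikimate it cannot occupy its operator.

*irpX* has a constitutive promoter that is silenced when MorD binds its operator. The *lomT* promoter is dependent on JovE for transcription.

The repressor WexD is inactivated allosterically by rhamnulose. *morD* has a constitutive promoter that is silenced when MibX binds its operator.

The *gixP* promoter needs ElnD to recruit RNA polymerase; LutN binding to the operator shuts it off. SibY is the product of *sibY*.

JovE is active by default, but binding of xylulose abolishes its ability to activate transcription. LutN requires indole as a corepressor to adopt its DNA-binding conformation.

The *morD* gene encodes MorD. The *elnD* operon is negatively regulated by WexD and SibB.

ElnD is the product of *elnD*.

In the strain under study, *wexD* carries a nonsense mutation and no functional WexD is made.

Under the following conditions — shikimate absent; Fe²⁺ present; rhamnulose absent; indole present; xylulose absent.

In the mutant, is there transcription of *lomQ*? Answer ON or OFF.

OFF

Xylulose is absent, so JovE is active.
No repressor is bound and JovE is active, so *lomT* is transcribed.
So LomT is produced and active.
No repressor is bound and LomT is active, so *sibY* is transcribed.
So SibY is produced and active.
Shikimate is absent, so MibX is inactive.
With no repressor bound, *morD* is transcribed.
So MorD is produced and active.
With repressor MorD bound, *irpX* is not transcribed.
So IrpX is not produced.
Indole is present, so LutN is active.
WexD is non-functional in this strain, so it has no effect.
Fe²⁺ is present, so SibB is inactive.
With no repressor bound, *elnD* is transcribed.
So ElnD is produced and active.
With repressor LutN bound, *gixP* is not transcribed.
So GixP is not produced.
With repressor SibY bound, *lomQ* is not transcribed.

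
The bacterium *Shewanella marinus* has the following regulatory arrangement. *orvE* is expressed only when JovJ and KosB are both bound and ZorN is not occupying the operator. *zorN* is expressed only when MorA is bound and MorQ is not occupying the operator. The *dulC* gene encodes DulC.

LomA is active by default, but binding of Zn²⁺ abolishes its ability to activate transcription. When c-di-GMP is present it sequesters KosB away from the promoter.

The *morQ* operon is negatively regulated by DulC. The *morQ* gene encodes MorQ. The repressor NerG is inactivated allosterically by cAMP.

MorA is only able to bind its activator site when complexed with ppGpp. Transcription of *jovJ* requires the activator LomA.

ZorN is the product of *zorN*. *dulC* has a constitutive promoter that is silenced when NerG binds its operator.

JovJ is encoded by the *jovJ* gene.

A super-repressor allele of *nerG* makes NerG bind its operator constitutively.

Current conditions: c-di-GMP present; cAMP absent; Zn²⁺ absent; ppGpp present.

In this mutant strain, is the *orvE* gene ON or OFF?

NerG is constitutively active in this strain.
With repressor NerG bound, *dulC* is not transcribed.
So DulC is not produced.
With no repressor bound, *morQ* is transcribed.
So MorQ is produced and active.
ppGpp is present, so MorA is active.
With repressor MorQ bound, *zorN* is not transcribed.
So ZorN is not produced.
Zn²⁺ is absent, so LomA is active.
No repressor is bound and LomA is active, so *jovJ* is transcribed.
So JovJ is produced and active.
c-di-GMP is present, so KosB is inactive.
Required activator KosB is absent, so *orvE* is not transcribed.

OFF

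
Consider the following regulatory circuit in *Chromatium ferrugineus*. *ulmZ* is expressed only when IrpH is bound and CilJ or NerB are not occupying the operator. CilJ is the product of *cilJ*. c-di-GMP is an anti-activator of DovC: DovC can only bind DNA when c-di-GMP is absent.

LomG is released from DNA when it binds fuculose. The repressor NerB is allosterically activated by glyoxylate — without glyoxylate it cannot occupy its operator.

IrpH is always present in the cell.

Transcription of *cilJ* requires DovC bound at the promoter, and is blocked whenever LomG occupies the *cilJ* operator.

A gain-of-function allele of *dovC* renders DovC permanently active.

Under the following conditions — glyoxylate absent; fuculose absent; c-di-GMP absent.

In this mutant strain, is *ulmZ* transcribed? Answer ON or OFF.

ON

IrpH is produced constitutively and is active.
Fuculose is absent, so LomG is active.
DovC is constitutively active in this strain.
With repressor LomG bound, *cilJ* is not transcribed.
So CilJ is not produced.
Glyoxylate is absent, so NerB is inactive.
No repressor is bound and IrpH is active, so *ulmZ* is transcribed.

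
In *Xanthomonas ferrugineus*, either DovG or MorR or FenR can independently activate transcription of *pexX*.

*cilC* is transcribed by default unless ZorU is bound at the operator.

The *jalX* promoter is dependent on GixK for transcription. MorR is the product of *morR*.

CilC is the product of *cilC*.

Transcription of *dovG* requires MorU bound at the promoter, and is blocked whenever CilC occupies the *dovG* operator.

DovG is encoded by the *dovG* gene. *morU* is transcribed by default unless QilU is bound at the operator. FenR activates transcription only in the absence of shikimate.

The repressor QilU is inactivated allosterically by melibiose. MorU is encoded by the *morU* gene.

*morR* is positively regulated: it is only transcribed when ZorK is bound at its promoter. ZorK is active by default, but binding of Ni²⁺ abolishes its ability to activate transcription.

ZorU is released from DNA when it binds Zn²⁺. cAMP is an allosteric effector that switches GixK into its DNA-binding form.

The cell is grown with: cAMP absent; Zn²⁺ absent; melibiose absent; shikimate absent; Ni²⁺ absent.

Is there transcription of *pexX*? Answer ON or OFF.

Zn²⁺ is absent, so ZorU is active.
With repressor ZorU bound, *cilC* is not transcribed.
So CilC is not produced.
Melibiose is absent, so QilU is active.
With repressor QilU bound, *morU* is not transcribed.
So MorU is not produced.
Required activator MorU is absent, so *dovG* is not transcribed.
So DovG is not produced.
Ni²⁺ is absent, so ZorK is active.
No repressor is bound and ZorK is active, so *morR* is transcribed.
So MorR is produced and active.
Shikimate is absent, so FenR is active.
Activator MorR is present, so *pexX* is transcribed.

ON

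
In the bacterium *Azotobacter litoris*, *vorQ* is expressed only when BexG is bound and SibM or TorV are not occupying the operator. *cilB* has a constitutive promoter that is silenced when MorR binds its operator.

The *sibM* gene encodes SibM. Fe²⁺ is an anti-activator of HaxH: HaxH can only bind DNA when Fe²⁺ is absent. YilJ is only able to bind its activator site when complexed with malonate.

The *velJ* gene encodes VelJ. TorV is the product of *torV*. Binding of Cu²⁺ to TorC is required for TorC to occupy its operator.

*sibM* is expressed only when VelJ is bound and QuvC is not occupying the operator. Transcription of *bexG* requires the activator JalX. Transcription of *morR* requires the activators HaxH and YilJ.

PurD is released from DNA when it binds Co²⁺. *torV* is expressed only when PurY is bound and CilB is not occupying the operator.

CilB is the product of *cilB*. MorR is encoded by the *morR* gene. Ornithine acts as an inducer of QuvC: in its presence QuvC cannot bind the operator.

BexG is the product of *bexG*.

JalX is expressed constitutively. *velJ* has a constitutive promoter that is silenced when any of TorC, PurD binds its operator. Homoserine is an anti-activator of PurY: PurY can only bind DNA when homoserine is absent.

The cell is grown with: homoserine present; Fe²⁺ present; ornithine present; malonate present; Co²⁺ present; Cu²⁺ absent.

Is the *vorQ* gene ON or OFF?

OFF

Cu²⁺ is absent, so TorC is inactive.
Co²⁺ is present, so PurD is inactive.
With no repressor bound, *velJ* is transcribed.
So VelJ is produced and active.
Ornithine is present, so QuvC is inactive.
No repressor is bound and VelJ is active, so *sibM* is transcribed.
So SibM is produced and active.
JalX is produced constitutively and is active.
No repressor is bound and JalX is active, so *bexG* is transcribed.
So BexG is produced and active.
Homoserine is present, so PurY is inactive.
Fe²⁺ is present, so HaxH is inactive.
Malonate is present, so YilJ is active.
Required activator HaxH is absent, so *morR* is not transcribed.
So MorR is not produced.
With no repressor bound, *cilB* is transcribed.
So CilB is produced and active.
With repressor CilB bound, *torV* is not transcribed.
So TorV is not produced.
With repressor SibM bound, *vorQ* is not transcribed.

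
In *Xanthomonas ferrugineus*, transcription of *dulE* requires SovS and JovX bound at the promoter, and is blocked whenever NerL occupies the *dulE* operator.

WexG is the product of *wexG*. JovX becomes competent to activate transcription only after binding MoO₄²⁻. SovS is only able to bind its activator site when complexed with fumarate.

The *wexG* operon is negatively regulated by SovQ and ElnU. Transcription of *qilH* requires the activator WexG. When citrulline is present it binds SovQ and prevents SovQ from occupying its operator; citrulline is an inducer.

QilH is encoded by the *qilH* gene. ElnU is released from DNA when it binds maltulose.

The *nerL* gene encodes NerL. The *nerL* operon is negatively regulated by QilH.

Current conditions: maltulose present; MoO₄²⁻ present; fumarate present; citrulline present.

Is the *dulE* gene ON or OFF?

ON

Citrulline is present, so SovQ is inactive.
Maltulose is present, so ElnU is inactive.
With no repressor bound, *wexG* is transcribed.
So WexG is produced and active.
No repressor is bound and WexG is active, so *qilH* is transcribed.
So QilH is produced and active.
With repressor QilH bound, *nerL* is not transcribed.
So NerL is not produced.
Fumarate is present, so SovS is active.
MoO₄²⁻ is present, so JovX is active.
No repressor is bound and SovS and JovX are active, so *dulE* is transcribed.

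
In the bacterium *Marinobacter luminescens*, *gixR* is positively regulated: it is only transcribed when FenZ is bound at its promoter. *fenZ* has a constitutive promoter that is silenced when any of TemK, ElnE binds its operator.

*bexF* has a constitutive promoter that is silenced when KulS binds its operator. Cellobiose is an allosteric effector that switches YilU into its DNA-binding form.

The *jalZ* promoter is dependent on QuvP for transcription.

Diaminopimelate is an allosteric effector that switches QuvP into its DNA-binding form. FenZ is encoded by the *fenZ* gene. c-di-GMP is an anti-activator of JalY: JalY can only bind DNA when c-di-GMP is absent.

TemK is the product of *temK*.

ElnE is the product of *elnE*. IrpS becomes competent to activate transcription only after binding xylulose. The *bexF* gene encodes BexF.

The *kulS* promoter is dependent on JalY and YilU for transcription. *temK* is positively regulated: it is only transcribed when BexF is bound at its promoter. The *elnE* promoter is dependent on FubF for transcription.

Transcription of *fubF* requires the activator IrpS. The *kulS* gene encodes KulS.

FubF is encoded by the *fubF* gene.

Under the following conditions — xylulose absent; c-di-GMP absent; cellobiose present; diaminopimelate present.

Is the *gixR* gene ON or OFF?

c-di-GMP is absent, so JalY is active.
Cellobiose is present, so YilU is active.
No repressor is bound and JalY and YilU are active, so *kulS* is transcribed.
So KulS is produced and active.
With repressor KulS bound, *bexF* is not transcribed.
So BexF is not produced.
Required activator BexF is absent, so *temK* is not transcribed.
So TemK is not produced.
Xylulose is absent, so IrpS is inactive.
Required activator IrpS is absent, so *fubF* is not transcribed.
So FubF is not produced.
Required activator FubF is absent, so *elnE* is not transcribed.
So ElnE is not produced.
With no repressor bound, *fenZ* is transcribed.
So FenZ is produced and active.
No repressor is bound and FenZ is active, so *gixR* is transcribed.

ON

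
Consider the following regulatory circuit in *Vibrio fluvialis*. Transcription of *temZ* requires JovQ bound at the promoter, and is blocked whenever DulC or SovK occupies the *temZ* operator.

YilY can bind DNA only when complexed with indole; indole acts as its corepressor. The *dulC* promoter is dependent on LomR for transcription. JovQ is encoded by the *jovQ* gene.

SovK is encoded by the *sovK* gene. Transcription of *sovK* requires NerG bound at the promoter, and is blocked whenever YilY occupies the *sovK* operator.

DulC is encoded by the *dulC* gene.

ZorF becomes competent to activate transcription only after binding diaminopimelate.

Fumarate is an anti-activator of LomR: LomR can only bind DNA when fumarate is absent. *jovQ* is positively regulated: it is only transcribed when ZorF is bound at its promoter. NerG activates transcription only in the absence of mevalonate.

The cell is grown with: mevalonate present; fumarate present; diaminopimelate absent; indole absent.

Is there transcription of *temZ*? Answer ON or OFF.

OFF

Fumarate is present, so LomR is inactive.
Required activator LomR is absent, so *dulC* is not transcribed.
So DulC is not produced.
Diaminopimelate is absent, so ZorF is inactive.
Required activator ZorF is absent, so *jovQ* is not transcribed.
So JovQ is not produced.
Mevalonate is present, so NerG is inactive.
Indole is absent, so YilY is inactive.
Required activator NerG is absent, so *sovK* is not transcribed.
So SovK is not produced.
Required activator JovQ is absent, so *temZ* is not transcribed.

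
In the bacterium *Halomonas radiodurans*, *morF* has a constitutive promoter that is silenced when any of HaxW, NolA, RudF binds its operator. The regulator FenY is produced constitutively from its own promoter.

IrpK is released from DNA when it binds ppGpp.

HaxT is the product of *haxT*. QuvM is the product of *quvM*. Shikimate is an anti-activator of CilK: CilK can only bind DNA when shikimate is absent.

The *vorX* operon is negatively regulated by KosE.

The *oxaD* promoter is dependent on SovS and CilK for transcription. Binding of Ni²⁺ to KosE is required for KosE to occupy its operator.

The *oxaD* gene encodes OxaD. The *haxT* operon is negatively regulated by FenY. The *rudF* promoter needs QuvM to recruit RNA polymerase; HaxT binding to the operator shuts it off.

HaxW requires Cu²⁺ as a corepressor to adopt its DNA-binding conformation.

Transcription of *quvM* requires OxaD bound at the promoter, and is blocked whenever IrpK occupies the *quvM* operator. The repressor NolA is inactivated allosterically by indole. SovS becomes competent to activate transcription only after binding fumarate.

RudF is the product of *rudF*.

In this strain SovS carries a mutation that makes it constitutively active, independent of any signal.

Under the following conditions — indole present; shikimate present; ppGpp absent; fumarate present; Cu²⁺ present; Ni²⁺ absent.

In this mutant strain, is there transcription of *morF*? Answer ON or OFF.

Cu²⁺ is present, so HaxW is active.
Indole is present, so NolA is inactive.
ppGpp is absent, so IrpK is active.
SovS is constitutively active in this strain.
Shikimate is present, so CilK is inactive.
Required activator CilK is absent, so *oxaD* is not transcribed.
So OxaD is not produced.
With repressor IrpK bound, *quvM* is not transcribed.
So QuvM is not produced.
FenY is produced constitutively and is active.
With repressor FenY bound, *haxT* is not transcribed.
So HaxT is not produced.
Required activator QuvM is absent, so *rudF* is not transcribed.
So RudF is not produced.
With repressor HaxW bound, *morF* is not transcribed.

OFF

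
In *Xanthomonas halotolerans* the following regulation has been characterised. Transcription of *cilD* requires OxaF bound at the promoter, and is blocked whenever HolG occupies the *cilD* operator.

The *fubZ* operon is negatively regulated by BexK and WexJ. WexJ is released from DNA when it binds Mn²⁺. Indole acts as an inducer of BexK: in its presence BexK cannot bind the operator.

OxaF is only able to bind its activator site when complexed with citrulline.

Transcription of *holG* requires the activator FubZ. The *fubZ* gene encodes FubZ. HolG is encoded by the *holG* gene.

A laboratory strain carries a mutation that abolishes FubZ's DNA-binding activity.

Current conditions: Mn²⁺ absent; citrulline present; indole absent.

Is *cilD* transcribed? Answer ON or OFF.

Citrulline is present, so OxaF is active.
FubZ is non-functional in this strain, so it has no effect.
Required activator FubZ is absent, so *holG* is not transcribed.
So HolG is not produced.
No repressor is bound and OxaF is active, so *cilD* is transcribed.

ON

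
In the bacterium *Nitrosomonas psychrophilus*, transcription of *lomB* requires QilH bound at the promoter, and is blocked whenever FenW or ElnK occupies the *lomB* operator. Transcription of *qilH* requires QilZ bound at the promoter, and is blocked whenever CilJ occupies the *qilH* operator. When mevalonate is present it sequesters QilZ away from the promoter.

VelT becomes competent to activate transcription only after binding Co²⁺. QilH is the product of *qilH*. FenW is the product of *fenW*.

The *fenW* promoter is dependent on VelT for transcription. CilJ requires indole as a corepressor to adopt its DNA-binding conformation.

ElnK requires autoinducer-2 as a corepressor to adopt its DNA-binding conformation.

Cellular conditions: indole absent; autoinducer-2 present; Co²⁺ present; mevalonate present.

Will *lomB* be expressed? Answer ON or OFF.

Co²⁺ is present, so VelT is active.
No repressor is bound and VelT is active, so *fenW* is transcribed.
So FenW is produced and active.
Autoinducer-2 is present, so ElnK is active.
Mevalonate is present, so QilZ is inactive.
Indole is absent, so CilJ is inactive.
Required activator QilZ is absent, so *qilH* is not transcribed.
So QilH is not produced.
With repressor FenW bound, *lomB* is not transcribed.

OFF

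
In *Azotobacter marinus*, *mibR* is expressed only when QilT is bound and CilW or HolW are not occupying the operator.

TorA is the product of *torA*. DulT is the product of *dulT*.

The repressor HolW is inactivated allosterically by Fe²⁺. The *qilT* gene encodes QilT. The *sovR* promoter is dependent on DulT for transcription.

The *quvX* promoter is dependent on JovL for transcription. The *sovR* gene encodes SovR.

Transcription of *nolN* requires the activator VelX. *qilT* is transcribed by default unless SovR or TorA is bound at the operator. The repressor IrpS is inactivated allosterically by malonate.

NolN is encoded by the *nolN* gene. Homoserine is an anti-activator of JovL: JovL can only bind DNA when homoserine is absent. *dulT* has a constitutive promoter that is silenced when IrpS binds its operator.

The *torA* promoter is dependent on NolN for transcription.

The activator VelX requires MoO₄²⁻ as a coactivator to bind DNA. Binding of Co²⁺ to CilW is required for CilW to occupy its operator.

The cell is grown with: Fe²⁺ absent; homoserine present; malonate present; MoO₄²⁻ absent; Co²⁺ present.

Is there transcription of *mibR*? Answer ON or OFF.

Malonate is present, so IrpS is inactive.
With no repressor bound, *dulT* is transcribed.
So DulT is produced and active.
No repressor is bound and DulT is active, so *sovR* is transcribed.
So SovR is produced and active.
MoO₄²⁻ is absent, so VelX is inactive.
Required activator VelX is absent, so *nolN* is not transcribed.
So NolN is not produced.
Required activator NolN is absent, so *torA* is not transcribed.
So TorA is not produced.
With repressor SovR bound, *qilT* is not transcribed.
So QilT is not produced.
Co²⁺ is present, so CilW is active.
Fe²⁺ is absent, so HolW is active.
With repressor CilW bound, *mibR* is not transcribed.

OFF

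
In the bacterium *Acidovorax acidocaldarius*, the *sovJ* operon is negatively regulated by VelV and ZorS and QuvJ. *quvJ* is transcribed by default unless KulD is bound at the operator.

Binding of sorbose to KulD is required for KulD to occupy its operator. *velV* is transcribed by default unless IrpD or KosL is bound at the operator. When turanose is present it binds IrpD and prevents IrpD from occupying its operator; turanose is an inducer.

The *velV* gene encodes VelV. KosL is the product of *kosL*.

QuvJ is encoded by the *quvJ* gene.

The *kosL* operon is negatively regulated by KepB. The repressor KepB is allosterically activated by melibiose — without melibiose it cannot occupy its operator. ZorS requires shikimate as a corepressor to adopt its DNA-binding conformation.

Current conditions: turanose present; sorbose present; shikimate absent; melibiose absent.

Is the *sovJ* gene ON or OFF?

Turanose is present, so IrpD is inactive.
Melibiose is absent, so KepB is inactive.
With no repressor bound, *kosL* is transcribed.
So KosL is produced and active.
With repressor KosL bound, *velV* is not transcribed.
So VelV is not produced.
Shikimate is absent, so ZorS is inactive.
Sorbose is present, so KulD is active.
With repressor KulD bound, *quvJ* is not transcribed.
So QuvJ is not produced.
With no repressor bound, *sovJ* is transcribed.

ON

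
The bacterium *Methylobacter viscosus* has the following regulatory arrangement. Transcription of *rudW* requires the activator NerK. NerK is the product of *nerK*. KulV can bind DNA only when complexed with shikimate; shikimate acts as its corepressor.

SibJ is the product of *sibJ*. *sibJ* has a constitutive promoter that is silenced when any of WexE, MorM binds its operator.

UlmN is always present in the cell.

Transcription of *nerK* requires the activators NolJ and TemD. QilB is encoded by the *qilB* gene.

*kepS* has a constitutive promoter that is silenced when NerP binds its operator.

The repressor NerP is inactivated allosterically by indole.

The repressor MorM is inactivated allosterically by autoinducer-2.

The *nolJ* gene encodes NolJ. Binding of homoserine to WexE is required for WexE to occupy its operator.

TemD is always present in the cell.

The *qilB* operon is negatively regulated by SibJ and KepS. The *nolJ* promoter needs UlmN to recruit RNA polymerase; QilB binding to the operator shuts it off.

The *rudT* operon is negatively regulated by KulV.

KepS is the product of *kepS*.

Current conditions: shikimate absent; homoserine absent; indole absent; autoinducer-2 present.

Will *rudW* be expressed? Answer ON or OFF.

Homoserine is absent, so WexE is inactive.
Autoinducer-2 is present, so MorM is inactive.
With no repressor bound, *sibJ* is transcribed.
So SibJ is produced and active.
Indole is absent, so NerP is active.
With repressor NerP bound, *kepS* is not transcribed.
So KepS is not produced.
With repressor SibJ bound, *qilB* is not transcribed.
So QilB is not produced.
UlmN is produced constitutively and is active.
No repressor is bound and UlmN is active, so *nolJ* is transcribed.
So NolJ is produced and active.
TemD is produced constitutively and is active.
No repressor is bound and NolJ and TemD are active, so *nerK* is transcribed.
So NerK is produced and active.
No repressor is bound and NerK is active, so *rudW* is transcribed.

ON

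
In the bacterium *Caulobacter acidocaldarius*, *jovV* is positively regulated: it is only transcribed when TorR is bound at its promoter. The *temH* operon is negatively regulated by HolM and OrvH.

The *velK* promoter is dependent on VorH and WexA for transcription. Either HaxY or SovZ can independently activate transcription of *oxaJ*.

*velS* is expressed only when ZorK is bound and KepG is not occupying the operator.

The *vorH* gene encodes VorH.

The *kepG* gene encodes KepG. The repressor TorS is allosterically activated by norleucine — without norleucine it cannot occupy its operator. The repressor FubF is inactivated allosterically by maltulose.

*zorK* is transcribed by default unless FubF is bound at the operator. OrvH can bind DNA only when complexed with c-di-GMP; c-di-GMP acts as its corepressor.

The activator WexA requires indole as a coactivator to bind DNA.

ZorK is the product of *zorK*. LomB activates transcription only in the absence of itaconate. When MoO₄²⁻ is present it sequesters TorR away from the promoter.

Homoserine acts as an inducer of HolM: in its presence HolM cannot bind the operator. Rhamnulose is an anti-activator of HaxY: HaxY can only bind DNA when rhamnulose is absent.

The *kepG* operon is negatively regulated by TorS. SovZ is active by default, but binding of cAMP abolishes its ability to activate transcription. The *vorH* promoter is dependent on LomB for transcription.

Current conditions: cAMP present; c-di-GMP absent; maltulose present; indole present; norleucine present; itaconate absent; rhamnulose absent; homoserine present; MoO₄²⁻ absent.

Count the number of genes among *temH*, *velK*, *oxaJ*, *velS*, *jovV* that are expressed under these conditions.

Homoserine is present, so HolM is inactive.
c-di-GMP is absent, so OrvH is inactive.
With no repressor bound, *temH* is transcribed.
→ *temH* is ON.
Itaconate is absent, so LomB is active.
No repressor is bound and LomB is active, so *vorH* is transcribed.
So VorH is produced and active.
Indole is present, so WexA is active.
No repressor is bound and VorH and WexA are active, so *velK* is transcribed.
→ *velK* is ON.
Rhamnulose is absent, so HaxY is active.
cAMP is present, so SovZ is inactive.
Activator HaxY is present, so *oxaJ* is transcribed.
→ *oxaJ* is ON.
Norleucine is present, so TorS is active.
With repressor TorS bound, *kepG* is not transcribed.
So KepG is not produced.
Maltulose is present, so FubF is inactive.
With no repressor bound, *zorK* is transcribed.
So ZorK is produced and active.
No repressor is bound and ZorK is active, so *velS* is transcribed.
→ *velS* is ON.
MoO₄²⁻ is absent, so TorR is active.
No repressor is bound and TorR is active, so *jovV* is transcribed.
→ *jovV* is ON.
5 of the 5 genes are transcribed.

5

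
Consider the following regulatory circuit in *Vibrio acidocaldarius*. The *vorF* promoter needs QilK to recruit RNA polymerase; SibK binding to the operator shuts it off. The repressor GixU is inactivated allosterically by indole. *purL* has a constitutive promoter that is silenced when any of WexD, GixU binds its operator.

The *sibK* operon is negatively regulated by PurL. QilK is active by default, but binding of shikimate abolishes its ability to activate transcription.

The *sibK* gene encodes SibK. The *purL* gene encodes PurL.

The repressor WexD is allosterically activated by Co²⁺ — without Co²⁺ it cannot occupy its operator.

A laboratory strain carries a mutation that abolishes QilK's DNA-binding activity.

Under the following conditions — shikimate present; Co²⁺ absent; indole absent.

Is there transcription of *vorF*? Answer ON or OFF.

OFF

Co²⁺ is absent, so WexD is inactive.
Indole is absent, so GixU is active.
With repressor GixU bound, *purL* is not transcribed.
So PurL is not produced.
With no repressor bound, *sibK* is transcribed.
So SibK is produced and active.
QilK is non-functional in this strain, so it has no effect.
With repressor SibK bound, *vorF* is not transcribed.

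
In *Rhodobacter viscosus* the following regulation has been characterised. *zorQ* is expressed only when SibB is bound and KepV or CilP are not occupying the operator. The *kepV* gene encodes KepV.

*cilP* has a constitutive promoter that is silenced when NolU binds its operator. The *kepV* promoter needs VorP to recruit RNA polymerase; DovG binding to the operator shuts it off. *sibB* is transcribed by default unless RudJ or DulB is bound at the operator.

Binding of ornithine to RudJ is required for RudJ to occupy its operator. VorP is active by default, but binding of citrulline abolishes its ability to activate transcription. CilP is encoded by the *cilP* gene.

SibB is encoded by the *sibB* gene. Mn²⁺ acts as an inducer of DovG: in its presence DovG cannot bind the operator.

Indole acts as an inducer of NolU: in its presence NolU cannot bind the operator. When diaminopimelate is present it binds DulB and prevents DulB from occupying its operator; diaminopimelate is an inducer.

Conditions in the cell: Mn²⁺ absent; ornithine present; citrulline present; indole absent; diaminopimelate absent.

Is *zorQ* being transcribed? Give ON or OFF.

Mn²⁺ is absent, so DovG is active.
Citrulline is present, so VorP is inactive.
With repressor DovG bound, *kepV* is not transcribed.
So KepV is not produced.
Indole is absent, so NolU is active.
With repressor NolU bound, *cilP* is not transcribed.
So CilP is not produced.
Ornithine is present, so RudJ is active.
Diaminopimelate is absent, so DulB is active.
With repressor RudJ bound, *sibB* is not transcribed.
So SibB is not produced.
Required activator SibB is absent, so *zorQ* is not transcribed.

OFF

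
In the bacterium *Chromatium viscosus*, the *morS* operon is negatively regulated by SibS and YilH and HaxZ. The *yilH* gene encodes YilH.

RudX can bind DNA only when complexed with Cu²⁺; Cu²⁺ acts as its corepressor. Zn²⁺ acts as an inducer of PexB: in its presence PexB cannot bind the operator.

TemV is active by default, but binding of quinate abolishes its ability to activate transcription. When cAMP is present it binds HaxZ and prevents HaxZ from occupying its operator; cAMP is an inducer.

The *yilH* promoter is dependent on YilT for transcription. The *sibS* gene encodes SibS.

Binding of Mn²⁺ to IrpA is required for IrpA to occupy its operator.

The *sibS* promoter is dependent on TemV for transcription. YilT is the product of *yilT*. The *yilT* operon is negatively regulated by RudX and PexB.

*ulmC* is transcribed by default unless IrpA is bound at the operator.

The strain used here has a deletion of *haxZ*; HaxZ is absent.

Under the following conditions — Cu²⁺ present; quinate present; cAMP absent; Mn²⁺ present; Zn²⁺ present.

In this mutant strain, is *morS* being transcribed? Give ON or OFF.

ON

Quinate is present, so TemV is inactive.
Required activator TemV is absent, so *sibS* is not transcribed.
So SibS is not produced.
Cu²⁺ is present, so RudX is active.
Zn²⁺ is present, so PexB is inactive.
With repressor RudX bound, *yilT* is not transcribed.
So YilT is not produced.
Required activator YilT is absent, so *yilH* is not transcribed.
So YilH is not produced.
HaxZ is non-functional in this strain, so it has no effect.
With no repressor bound, *morS* is transcribed.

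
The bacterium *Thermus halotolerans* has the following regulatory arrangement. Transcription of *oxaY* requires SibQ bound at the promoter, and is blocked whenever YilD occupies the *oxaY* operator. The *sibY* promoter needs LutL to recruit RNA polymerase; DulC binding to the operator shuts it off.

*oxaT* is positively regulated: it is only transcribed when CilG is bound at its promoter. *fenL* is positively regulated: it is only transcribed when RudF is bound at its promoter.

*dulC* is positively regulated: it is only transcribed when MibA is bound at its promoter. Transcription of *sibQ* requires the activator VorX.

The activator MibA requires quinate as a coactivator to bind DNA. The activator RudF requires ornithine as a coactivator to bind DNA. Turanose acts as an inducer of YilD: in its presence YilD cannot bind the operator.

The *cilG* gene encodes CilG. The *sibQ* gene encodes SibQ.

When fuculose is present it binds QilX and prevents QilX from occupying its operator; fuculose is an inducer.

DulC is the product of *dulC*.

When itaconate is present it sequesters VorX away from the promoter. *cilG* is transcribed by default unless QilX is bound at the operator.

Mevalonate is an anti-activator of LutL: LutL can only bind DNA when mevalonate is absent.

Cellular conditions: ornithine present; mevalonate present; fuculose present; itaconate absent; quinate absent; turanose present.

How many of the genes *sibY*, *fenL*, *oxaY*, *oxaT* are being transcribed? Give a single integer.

Quinate is absent, so MibA is inactive.
Required activator MibA is absent, so *dulC* is not transcribed.
So DulC is not produced.
Mevalonate is present, so LutL is inactive.
Required activator LutL is absent, so *sibY* is not transcribed.
→ *sibY* is OFF.
Ornithine is present, so RudF is active.
No repressor is bound and RudF is active, so *fenL* is transcribed.
→ *fenL* is ON.
Itaconate is absent, so VorX is active.
No repressor is bound and VorX is active, so *sibQ* is transcribed.
So SibQ is produced and active.
Turanose is present, so YilD is inactive.
No repressor is bound and SibQ is active, so *oxaY* is transcribed.
→ *oxaY* is ON.
Fuculose is present, so QilX is inactive.
With no repressor bound, *cilG* is transcribed.
So CilG is produced and active.
No repressor is bound and CilG is active, so *oxaT* is transcribed.
→ *oxaT* is ON.
3 of the 4 genes are transcribed.

3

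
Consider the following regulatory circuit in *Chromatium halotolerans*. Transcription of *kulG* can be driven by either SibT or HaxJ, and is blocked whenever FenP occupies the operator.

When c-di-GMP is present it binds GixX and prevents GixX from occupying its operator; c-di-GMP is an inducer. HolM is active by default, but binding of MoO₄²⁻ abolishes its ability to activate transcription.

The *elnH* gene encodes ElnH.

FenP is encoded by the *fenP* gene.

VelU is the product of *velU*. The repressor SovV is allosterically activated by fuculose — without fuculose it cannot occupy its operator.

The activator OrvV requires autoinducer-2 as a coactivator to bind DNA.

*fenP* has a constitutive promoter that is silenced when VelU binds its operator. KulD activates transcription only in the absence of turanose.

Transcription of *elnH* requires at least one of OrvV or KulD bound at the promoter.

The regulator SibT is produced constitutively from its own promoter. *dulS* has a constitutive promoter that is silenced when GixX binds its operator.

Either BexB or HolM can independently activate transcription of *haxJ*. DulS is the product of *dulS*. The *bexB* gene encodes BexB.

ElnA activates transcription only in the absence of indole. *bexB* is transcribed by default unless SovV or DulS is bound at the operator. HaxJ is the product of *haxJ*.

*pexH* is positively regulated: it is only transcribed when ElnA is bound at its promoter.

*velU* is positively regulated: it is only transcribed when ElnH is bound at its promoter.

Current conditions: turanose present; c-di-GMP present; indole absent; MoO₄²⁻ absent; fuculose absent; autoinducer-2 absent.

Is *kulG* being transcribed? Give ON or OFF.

OFF

SibT is produced constitutively and is active.
Fuculose is absent, so SovV is inactive.
c-di-GMP is present, so GixX is inactive.
With no repressor bound, *dulS* is transcribed.
So DulS is produced and active.
With repressor DulS bound, *bexB* is not transcribed.
So BexB is not produced.
MoO₄²⁻ is absent, so HolM is active.
Activator HolM is present, so *haxJ* is transcribed.
So HaxJ is produced and active.
Autoinducer-2 is absent, so OrvV is inactive.
Turanose is present, so KulD is inactive.
No activator is available at the *elnH* promoter, so *elnH* is not transcribed.
So ElnH is not produced.
Required activator ElnH is absent, so *velU* is not transcribed.
So VelU is not produced.
With no repressor bound, *fenP* is transcribed.
So FenP is produced and active.
With repressor FenP bound, *kulG* is not transcribed.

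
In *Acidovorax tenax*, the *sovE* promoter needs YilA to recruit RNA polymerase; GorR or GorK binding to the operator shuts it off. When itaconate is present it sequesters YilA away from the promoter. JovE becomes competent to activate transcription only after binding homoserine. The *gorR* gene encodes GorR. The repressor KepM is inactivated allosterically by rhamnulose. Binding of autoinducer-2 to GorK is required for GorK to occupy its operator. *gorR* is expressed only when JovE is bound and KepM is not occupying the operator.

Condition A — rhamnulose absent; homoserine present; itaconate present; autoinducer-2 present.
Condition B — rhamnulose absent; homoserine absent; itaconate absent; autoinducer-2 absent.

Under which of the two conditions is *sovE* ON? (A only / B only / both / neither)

Condition A:
Rhamnulose is absent, so KepM is active.
Homoserine is present, so JovE is active.
With repressor KepM bound, *gorR* is not transcribed.
So GorR is not produced.
Itaconate is present, so YilA is inactive.
Autoinducer-2 is present, so GorK is active.
With repressor GorK bound, *sovE* is not transcribed.
→ *sovE* is OFF in A.
Condition B:
Rhamnulose is absent, so KepM is active.
Homoserine is absent, so JovE is inactive.
With repressor KepM bound, *gorR* is not transcribed.
So GorR is not produced.
Itaconate is absent, so YilA is active.
Autoinducer-2 is absent, so GorK is inactive.
No repressor is bound and YilA is active, so *sovE* is transcribed.
→ *sovE* is ON in B.

B only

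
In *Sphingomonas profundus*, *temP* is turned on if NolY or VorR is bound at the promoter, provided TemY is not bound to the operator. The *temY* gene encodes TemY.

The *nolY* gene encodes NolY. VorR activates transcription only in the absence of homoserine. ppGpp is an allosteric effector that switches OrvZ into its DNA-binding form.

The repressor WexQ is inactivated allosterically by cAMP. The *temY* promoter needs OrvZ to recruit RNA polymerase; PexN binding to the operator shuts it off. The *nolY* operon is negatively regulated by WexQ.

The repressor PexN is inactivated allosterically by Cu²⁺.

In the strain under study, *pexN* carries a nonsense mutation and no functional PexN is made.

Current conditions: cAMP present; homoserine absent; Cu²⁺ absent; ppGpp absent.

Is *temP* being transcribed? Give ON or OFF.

ON

cAMP is present, so WexQ is inactive.
With no repressor bound, *nolY* is transcribed.
So NolY is produced and active.
Homoserine is absent, so VorR is active.
PexN is non-functional in this strain, so it has no effect.
ppGpp is absent, so OrvZ is inactive.
Required activator OrvZ is absent, so *temY* is not transcribed.
So TemY is not produced.
Activator NolY is present, so *temP* is transcribed.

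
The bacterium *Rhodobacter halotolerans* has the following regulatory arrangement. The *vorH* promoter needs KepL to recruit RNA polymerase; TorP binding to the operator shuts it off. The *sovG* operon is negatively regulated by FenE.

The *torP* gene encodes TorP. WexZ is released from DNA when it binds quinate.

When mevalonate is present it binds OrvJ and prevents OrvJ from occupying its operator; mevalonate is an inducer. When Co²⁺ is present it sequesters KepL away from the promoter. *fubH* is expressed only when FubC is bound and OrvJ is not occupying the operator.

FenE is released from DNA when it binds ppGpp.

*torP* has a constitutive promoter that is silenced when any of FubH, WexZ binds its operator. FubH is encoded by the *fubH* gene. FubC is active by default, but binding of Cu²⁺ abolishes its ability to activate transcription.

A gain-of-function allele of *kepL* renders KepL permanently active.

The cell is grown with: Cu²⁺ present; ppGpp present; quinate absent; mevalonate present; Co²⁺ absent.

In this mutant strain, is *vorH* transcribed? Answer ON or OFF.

Mevalonate is present, so OrvJ is inactive.
Cu²⁺ is present, so FubC is inactive.
Required activator FubC is absent, so *fubH* is not transcribed.
So FubH is not produced.
Quinate is absent, so WexZ is active.
With repressor WexZ bound, *torP* is not transcribed.
So TorP is not produced.
KepL is constitutively active in this strain.
No repressor is bound and KepL is active, so *vorH* is transcribed.

ON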